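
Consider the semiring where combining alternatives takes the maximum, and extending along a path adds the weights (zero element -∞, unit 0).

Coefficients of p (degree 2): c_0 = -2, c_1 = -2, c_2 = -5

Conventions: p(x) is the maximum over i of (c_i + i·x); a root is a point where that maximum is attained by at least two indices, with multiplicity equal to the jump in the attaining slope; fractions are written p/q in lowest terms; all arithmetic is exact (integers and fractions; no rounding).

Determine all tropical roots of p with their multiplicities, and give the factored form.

hull edge (i=0, c=-2) to (i=1, c=-2): slope 0, span 1
hull edge (i=1, c=-2) to (i=2, c=-5): slope -3, span 1
Factored form: p(x) = -5 ⊗ (x ⊕ 0) ⊗ (x ⊕ 3)
Answer: roots = 0 (mult 1), 3 (mult 1)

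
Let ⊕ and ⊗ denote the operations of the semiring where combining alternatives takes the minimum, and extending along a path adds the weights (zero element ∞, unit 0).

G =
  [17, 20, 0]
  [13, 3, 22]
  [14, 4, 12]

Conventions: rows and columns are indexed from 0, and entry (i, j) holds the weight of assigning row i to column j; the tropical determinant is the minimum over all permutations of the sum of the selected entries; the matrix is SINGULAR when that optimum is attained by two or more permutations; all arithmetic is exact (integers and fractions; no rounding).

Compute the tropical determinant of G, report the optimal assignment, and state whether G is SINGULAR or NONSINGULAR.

σ = (0, 1, 2): 17 + 3 + 12 = 32
σ = (0, 2, 1): 17 + 22 + 4 = 43
σ = (1, 0, 2): 20 + 13 + 12 = 45
σ = (1, 2, 0): 20 + 22 + 14 = 56
σ = (2, 0, 1): 0 + 13 + 4 = 17
σ = (2, 1, 0): 0 + 3 + 14 = 17
Optimal value attained by: σ = (2, 0, 1).
Answer: det⊕(G) = 17; verdict: SINGULAR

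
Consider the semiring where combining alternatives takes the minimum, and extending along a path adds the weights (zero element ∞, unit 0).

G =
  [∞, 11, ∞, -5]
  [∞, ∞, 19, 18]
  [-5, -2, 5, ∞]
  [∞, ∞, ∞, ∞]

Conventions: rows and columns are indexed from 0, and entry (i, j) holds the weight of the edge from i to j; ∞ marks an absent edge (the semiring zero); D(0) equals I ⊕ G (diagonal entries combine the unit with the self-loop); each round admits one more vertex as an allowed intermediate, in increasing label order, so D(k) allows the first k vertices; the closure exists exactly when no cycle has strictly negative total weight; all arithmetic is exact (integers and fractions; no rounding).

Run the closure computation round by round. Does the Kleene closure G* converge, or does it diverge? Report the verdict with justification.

D(0):
  [0, 11, ∞, -5]
  [∞, 0, 19, 18]
  [-5, -2, 0, ∞]
  [∞, ∞, ∞, 0]
D(1):
  [0, 11, ∞, -5]
  [∞, 0, 19, 18]
  [-5, -2, 0, -10]
  [∞, ∞, ∞, 0]
D(2):
  [0, 11, 30, -5]
  [∞, 0, 19, 18]
  [-5, -2, 0, -10]
  [∞, ∞, ∞, 0]
D(3):
  [0, 11, 30, -5]
  [14, 0, 19, 9]
  [-5, -2, 0, -10]
  [∞, ∞, ∞, 0]
D(4):
  [0, 11, 30, -5]
  [14, 0, 19, 9]
  [-5, -2, 0, -10]
  [∞, ∞, ∞, 0]
Key observation: every diagonal entry stays at the unit through all rounds, so no improving cycle exists.
Answer: CONVERGES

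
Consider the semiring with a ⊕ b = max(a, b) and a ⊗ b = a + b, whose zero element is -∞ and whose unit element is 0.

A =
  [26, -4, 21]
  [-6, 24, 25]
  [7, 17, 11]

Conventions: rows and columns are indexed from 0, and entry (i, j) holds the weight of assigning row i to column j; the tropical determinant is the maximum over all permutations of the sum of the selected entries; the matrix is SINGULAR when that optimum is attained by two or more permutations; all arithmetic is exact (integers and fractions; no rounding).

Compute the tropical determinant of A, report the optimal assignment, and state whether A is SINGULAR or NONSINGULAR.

σ = (0, 1, 2): 26 + 24 + 11 = 61
σ = (0, 2, 1): 26 + 25 + 17 = 68
σ = (1, 0, 2): (-4) + (-6) + 11 = 1
σ = (1, 2, 0): (-4) + 25 + 7 = 28
σ = (2, 0, 1): 21 + (-6) + 17 = 32
σ = (2, 1, 0): 21 + 24 + 7 = 52
Optimal value attained by: σ = (0, 2, 1).
Answer: det⊕(A) = 68; verdict: NONSINGULAR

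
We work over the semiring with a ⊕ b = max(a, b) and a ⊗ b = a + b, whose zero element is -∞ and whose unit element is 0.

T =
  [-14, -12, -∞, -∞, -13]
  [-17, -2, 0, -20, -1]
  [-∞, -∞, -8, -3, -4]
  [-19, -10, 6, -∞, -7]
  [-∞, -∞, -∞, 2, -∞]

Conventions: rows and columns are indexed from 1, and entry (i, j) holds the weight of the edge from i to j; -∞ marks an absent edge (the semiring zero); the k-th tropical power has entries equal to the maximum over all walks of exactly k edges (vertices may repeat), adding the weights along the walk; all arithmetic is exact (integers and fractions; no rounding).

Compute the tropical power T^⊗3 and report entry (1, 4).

T^⊗2:
  [-28, -14, -12, -11, -13]
  [-19, -4, -2, 1, -3]
  [-22, -13, 3, -2, -10]
  [-27, -12, -2, 3, 2]
  [-17, -8, 8, -∞, -5]
T^⊗3:
  [-30, -16, -5, -11, -15]
  [-18, -6, 7, -1, -5]
  [-21, -12, 4, 0, -1]
  [-16, -7, 9, 4, -4]
  [-25, -10, 0, 5, 4]
Key observation: the optimum is the walk 1->2->5->4, with weight (-12) + (-1) + 2 = -11.
Optimal value attained by: walk 1->2->5->4.
Answer: (T^⊗3)[1][4] = -11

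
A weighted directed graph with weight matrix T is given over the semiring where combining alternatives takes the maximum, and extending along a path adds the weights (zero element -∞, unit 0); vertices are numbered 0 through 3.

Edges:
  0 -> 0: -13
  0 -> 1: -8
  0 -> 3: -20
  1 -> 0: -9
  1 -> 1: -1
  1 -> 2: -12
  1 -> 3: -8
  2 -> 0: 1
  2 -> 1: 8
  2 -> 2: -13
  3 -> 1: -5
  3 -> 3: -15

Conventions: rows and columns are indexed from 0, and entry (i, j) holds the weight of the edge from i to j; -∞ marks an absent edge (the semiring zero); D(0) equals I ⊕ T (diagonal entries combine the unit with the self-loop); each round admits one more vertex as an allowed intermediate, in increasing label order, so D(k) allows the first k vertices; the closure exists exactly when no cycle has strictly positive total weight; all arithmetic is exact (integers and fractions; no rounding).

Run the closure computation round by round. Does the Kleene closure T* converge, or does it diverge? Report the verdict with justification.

D(0):
  [0, -8, -∞, -20]
  [-9, 0, -12, -8]
  [1, 8, 0, -∞]
  [-∞, -5, -∞, 0]
D(1):
  [0, -8, -∞, -20]
  [-9, 0, -12, -8]
  [1, 8, 0, -19]
  [-∞, -5, -∞, 0]
D(2):
  [0, -8, -20, -16]
  [-9, 0, -12, -8]
  [1, 8, 0, 0]
  [-14, -5, -17, 0]
D(3):
  [0, -8, -20, -16]
  [-9, 0, -12, -8]
  [1, 8, 0, 0]
  [-14, -5, -17, 0]
D(4):
  [0, -8, -20, -16]
  [-9, 0, -12, -8]
  [1, 8, 0, 0]
  [-14, -5, -17, 0]
Key observation: every diagonal entry stays at the unit through all rounds, so no improving cycle exists.
Answer: CONVERGES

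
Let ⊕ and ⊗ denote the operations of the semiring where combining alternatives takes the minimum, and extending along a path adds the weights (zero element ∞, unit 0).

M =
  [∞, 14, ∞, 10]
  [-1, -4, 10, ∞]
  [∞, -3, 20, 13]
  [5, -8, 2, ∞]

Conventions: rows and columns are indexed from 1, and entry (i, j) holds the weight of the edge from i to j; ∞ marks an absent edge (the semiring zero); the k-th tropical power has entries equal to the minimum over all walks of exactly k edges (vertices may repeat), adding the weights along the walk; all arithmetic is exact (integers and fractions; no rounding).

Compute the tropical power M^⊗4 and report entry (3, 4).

M^⊗2:
  [13, 2, 12, ∞]
  [-5, -8, 6, 9]
  [-4, -7, 7, 33]
  [-9, -12, 2, 15]
M^⊗3:
  [1, -2, 12, 23]
  [-9, -12, 2, 5]
  [-8, -11, 3, 6]
  [-13, -16, -2, 1]
M^⊗4:
  [-3, -6, 8, 11]
  [-13, -16, -2, 1]
  [-12, -15, -1, 2]
  [-17, -20, -6, -3]
Key observation: the optimum is the walk 3->2->2->1->4, with weight (-3) + (-4) + (-1) + 10 = 2.
Optimal value attained by: walk 3->2->2->1->4.
Answer: (M^⊗4)[3][4] = 2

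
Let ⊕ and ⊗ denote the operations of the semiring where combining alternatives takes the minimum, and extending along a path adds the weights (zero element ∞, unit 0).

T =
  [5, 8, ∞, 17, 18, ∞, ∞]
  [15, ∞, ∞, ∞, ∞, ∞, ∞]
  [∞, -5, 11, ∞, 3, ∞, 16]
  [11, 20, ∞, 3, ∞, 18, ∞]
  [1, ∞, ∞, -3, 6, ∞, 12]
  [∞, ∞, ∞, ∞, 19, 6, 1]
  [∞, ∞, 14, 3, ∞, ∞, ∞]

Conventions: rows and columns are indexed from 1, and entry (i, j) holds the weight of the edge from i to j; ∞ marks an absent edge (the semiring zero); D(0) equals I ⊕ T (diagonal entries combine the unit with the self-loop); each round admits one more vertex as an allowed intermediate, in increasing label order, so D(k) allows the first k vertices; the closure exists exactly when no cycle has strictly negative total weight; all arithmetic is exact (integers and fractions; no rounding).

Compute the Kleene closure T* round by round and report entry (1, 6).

D(0):
  [0, 8, ∞, 17, 18, ∞, ∞]
  [15, 0, ∞, ∞, ∞, ∞, ∞]
  [∞, -5, 0, ∞, 3, ∞, 16]
  [11, 20, ∞, 0, ∞, 18, ∞]
  [1, ∞, ∞, -3, 0, ∞, 12]
  [∞, ∞, ∞, ∞, 19, 0, 1]
  [∞, ∞, 14, 3, ∞, ∞, 0]
D(1):
  [0, 8, ∞, 17, 18, ∞, ∞]
  [15, 0, ∞, 32, 33, ∞, ∞]
  [∞, -5, 0, ∞, 3, ∞, 16]
  [11, 19, ∞, 0, 29, 18, ∞]
  [1, 9, ∞, -3, 0, ∞, 12]
  [∞, ∞, ∞, ∞, 19, 0, 1]
  [∞, ∞, 14, 3, ∞, ∞, 0]
D(2):
  [0, 8, ∞, 17, 18, ∞, ∞]
  [15, 0, ∞, 32, 33, ∞, ∞]
  [10, -5, 0, 27, 3, ∞, 16]
  [11, 19, ∞, 0, 29, 18, ∞]
  [1, 9, ∞, -3, 0, ∞, 12]
  [∞, ∞, ∞, ∞, 19, 0, 1]
  [∞, ∞, 14, 3, ∞, ∞, 0]
D(3):
  [0, 8, ∞, 17, 18, ∞, ∞]
  [15, 0, ∞, 32, 33, ∞, ∞]
  [10, -5, 0, 27, 3, ∞, 16]
  [11, 19, ∞, 0, 29, 18, ∞]
  [1, 9, ∞, -3, 0, ∞, 12]
  [∞, ∞, ∞, ∞, 19, 0, 1]
  [24, 9, 14, 3, 17, ∞, 0]
D(4):
  [0, 8, ∞, 17, 18, 35, ∞]
  [15, 0, ∞, 32, 33, 50, ∞]
  [10, -5, 0, 27, 3, 45, 16]
  [11, 19, ∞, 0, 29, 18, ∞]
  [1, 9, ∞, -3, 0, 15, 12]
  [∞, ∞, ∞, ∞, 19, 0, 1]
  [14, 9, 14, 3, 17, 21, 0]
D(5):
  [0, 8, ∞, 15, 18, 33, 30]
  [15, 0, ∞, 30, 33, 48, 45]
  [4, -5, 0, 0, 3, 18, 15]
  [11, 19, ∞, 0, 29, 18, 41]
  [1, 9, ∞, -3, 0, 15, 12]
  [20, 28, ∞, 16, 19, 0, 1]
  [14, 9, 14, 3, 17, 21, 0]
D(6):
  [0, 8, ∞, 15, 18, 33, 30]
  [15, 0, ∞, 30, 33, 48, 45]
  [4, -5, 0, 0, 3, 18, 15]
  [11, 19, ∞, 0, 29, 18, 19]
  [1, 9, ∞, -3, 0, 15, 12]
  [20, 28, ∞, 16, 19, 0, 1]
  [14, 9, 14, 3, 17, 21, 0]
D(7):
  [0, 8, 44, 15, 18, 33, 30]
  [15, 0, 59, 30, 33, 48, 45]
  [4, -5, 0, 0, 3, 18, 15]
  [11, 19, 33, 0, 29, 18, 19]
  [1, 9, 26, -3, 0, 15, 12]
  [15, 10, 15, 4, 18, 0, 1]
  [14, 9, 14, 3, 17, 21, 0]
Answer: T*[1][6] = 33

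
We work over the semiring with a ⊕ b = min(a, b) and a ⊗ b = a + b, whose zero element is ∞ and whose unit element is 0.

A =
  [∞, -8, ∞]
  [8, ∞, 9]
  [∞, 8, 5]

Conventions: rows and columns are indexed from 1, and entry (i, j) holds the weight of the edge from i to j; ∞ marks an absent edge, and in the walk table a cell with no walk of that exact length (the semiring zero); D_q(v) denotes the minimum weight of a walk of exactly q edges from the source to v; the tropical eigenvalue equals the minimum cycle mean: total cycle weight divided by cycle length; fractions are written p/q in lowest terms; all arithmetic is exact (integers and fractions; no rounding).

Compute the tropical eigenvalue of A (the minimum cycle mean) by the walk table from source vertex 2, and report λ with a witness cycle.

q=0: [∞, 0, ∞]
q=1: [8, ∞, 9]
q=2: [∞, 0, 14]
q=3: [8, 22, 9]
Optimal cycle mean attained by: cycle 1->2->1, total (-8) + 8, length 2.
Answer: λ = 0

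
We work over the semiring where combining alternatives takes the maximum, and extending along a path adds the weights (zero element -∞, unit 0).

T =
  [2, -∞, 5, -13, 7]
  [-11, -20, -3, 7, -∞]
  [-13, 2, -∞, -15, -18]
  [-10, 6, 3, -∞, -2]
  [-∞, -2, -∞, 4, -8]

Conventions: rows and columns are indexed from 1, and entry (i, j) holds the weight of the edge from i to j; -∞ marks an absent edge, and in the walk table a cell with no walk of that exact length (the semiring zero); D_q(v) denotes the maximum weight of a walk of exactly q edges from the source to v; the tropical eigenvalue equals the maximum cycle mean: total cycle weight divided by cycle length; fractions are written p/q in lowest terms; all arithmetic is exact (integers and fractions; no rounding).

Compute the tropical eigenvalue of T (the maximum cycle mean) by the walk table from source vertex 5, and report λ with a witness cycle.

q=0: [-∞, -∞, -∞, -∞, 0]
q=1: [-∞, -2, -∞, 4, -8]
q=2: [-6, 10, 7, 5, 2]
q=3: [-1, 11, 8, 17, 3]
q=4: [7, 23, 20, 18, 15]
q=5: [12, 24, 21, 30, 16]
Optimal cycle mean attained by: cycle 2->4->2, total 7 + 6, length 2.
Answer: λ = 13/2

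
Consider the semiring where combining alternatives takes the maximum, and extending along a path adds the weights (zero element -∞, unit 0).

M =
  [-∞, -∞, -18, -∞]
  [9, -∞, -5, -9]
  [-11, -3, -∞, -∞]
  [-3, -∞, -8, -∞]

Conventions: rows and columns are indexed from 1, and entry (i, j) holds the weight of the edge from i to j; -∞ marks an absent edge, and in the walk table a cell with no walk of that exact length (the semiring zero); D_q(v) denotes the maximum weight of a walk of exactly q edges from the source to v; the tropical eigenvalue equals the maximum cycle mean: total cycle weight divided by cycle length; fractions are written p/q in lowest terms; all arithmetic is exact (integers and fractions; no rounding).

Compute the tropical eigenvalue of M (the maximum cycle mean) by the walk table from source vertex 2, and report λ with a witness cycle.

q=0: [-∞, 0, -∞, -∞]
q=1: [9, -∞, -5, -9]
q=2: [-12, -8, -9, -∞]
q=3: [1, -12, -13, -17]
q=4: [-3, -16, -17, -21]
Optimal cycle mean attained by: cycle 1->3->2->1, total (-18) + (-3) + 9, length 3.
Answer: λ = -4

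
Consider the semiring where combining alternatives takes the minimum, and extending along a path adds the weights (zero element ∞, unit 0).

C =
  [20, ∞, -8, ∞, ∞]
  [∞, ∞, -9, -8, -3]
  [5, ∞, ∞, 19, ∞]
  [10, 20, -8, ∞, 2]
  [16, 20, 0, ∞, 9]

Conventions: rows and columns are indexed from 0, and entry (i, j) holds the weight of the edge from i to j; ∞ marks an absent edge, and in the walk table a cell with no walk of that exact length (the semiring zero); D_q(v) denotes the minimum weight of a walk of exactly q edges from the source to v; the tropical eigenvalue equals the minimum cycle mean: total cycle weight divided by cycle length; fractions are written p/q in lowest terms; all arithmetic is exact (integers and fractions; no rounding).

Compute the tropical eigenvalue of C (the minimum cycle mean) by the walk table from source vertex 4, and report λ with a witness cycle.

q=0: [∞, ∞, ∞, ∞, 0]
q=1: [16, 20, 0, ∞, 9]
q=2: [5, 29, 8, 12, 17]
q=3: [13, 32, -3, 21, 14]
q=4: [2, 34, 5, 16, 23]
q=5: [10, 36, -6, 24, 18]
Optimal cycle mean attained by: cycle 0->2->0, total (-8) + 5, length 2.
Answer: λ = -3/2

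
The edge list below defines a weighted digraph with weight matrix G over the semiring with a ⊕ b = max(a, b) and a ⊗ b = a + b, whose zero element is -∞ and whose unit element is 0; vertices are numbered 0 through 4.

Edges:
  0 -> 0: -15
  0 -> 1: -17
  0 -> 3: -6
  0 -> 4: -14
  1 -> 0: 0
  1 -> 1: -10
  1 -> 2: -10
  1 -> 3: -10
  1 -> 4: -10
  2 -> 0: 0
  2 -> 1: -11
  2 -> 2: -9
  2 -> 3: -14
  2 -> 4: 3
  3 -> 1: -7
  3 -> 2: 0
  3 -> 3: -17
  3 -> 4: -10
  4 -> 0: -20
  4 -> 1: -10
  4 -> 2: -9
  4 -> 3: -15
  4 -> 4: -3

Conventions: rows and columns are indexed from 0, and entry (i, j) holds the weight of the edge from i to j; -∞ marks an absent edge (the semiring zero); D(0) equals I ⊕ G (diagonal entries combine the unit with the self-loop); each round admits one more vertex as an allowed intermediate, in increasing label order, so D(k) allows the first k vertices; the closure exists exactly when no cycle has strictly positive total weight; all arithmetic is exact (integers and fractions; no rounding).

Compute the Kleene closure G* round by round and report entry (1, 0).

D(0):
  [0, -17, -∞, -6, -14]
  [0, 0, -10, -10, -10]
  [0, -11, 0, -14, 3]
  [-∞, -7, 0, 0, -10]
  [-20, -10, -9, -15, 0]
D(1):
  [0, -17, -∞, -6, -14]
  [0, 0, -10, -6, -10]
  [0, -11, 0, -6, 3]
  [-∞, -7, 0, 0, -10]
  [-20, -10, -9, -15, 0]
D(2):
  [0, -17, -27, -6, -14]
  [0, 0, -10, -6, -10]
  [0, -11, 0, -6, 3]
  [-7, -7, 0, 0, -10]
  [-10, -10, -9, -15, 0]
D(3):
  [0, -17, -27, -6, -14]
  [0, 0, -10, -6, -7]
  [0, -11, 0, -6, 3]
  [0, -7, 0, 0, 3]
  [-9, -10, -9, -15, 0]
D(4):
  [0, -13, -6, -6, -3]
  [0, 0, -6, -6, -3]
  [0, -11, 0, -6, 3]
  [0, -7, 0, 0, 3]
  [-9, -10, -9, -15, 0]
D(5):
  [0, -13, -6, -6, -3]
  [0, 0, -6, -6, -3]
  [0, -7, 0, -6, 3]
  [0, -7, 0, 0, 3]
  [-9, -10, -9, -15, 0]
Answer: G*[1][0] = 0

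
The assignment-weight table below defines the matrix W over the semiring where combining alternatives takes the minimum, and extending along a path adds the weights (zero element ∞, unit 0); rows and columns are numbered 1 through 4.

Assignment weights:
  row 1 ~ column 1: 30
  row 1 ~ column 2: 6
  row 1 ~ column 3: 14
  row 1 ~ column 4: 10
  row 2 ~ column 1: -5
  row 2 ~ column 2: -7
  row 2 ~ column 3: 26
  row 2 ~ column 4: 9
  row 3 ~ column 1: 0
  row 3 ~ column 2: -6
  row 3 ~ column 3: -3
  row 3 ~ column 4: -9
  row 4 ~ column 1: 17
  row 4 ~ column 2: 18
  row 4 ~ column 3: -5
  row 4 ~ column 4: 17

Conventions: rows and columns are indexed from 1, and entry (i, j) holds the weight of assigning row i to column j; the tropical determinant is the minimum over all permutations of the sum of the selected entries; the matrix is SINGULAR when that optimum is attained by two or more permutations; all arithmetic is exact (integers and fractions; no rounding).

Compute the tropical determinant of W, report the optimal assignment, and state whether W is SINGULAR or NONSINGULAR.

σ = (1, 2, 3, 4): 30 + (-7) + (-3) + 17 = 37
σ = (1, 2, 4, 3): 30 + (-7) + (-9) + (-5) = 9
σ = (1, 3, 2, 4): 30 + 26 + (-6) + 17 = 67
σ = (1, 3, 4, 2): 30 + 26 + (-9) + 18 = 65
σ = (1, 4, 2, 3): 30 + 9 + (-6) + (-5) = 28
σ = (1, 4, 3, 2): 30 + 9 + (-3) + 18 = 54
σ = (2, 1, 3, 4): 6 + (-5) + (-3) + 17 = 15
σ = (2, 1, 4, 3): 6 + (-5) + (-9) + (-5) = -13
σ = (2, 3, 1, 4): 6 + 26 + 0 + 17 = 49
σ = (2, 3, 4, 1): 6 + 26 + (-9) + 17 = 40
σ = (2, 4, 1, 3): 6 + 9 + 0 + (-5) = 10
σ = (2, 4, 3, 1): 6 + 9 + (-3) + 17 = 29
σ = (3, 1, 2, 4): 14 + (-5) + (-6) + 17 = 20
σ = (3, 1, 4, 2): 14 + (-5) + (-9) + 18 = 18
σ = (3, 2, 1, 4): 14 + (-7) + 0 + 17 = 24
σ = (3, 2, 4, 1): 14 + (-7) + (-9) + 17 = 15
σ = (3, 4, 1, 2): 14 + 9 + 0 + 18 = 41
σ = (3, 4, 2, 1): 14 + 9 + (-6) + 17 = 34
σ = (4, 1, 2, 3): 10 + (-5) + (-6) + (-5) = -6
σ = (4, 1, 3, 2): 10 + (-5) + (-3) + 18 = 20
σ = (4, 2, 1, 3): 10 + (-7) + 0 + (-5) = -2
σ = (4, 2, 3, 1): 10 + (-7) + (-3) + 17 = 17
σ = (4, 3, 1, 2): 10 + 26 + 0 + 18 = 54
σ = (4, 3, 2, 1): 10 + 26 + (-6) + 17 = 47
Optimal value attained by: σ = (2, 1, 4, 3).
Answer: det⊕(W) = -13; verdict: NONSINGULAR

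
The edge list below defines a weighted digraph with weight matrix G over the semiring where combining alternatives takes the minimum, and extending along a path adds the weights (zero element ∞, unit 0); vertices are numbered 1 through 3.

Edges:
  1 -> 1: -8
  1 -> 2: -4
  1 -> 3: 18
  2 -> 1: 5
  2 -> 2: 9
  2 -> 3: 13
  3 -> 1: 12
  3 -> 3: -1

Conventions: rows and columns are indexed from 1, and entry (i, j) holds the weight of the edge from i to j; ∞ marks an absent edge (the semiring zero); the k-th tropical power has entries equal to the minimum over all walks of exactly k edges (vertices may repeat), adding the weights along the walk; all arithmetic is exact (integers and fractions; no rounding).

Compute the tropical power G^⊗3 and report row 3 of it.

G^⊗2:
  [-16, -12, 9]
  [-3, 1, 12]
  [4, 8, -2]
G^⊗3:
  [-24, -20, 1]
  [-11, -7, 11]
  [-4, 0, -3]
Answer: row 3 of G^⊗3 = [-4, 0, -3]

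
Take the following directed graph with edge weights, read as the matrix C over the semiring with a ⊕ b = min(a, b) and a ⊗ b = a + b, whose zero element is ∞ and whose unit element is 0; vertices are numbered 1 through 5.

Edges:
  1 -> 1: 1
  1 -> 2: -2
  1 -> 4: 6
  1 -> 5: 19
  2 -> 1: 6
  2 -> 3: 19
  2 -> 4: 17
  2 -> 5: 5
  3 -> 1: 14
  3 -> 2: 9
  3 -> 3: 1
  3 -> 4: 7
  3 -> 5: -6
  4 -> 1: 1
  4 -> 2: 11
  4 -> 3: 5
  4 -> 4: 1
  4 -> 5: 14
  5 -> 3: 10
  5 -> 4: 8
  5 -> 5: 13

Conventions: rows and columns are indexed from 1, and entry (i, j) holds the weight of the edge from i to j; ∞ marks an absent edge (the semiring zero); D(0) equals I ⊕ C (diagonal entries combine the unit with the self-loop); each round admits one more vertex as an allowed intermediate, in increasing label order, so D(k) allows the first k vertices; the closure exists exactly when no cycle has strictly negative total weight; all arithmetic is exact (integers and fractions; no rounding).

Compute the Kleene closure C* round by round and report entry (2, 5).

D(0):
  [0, -2, ∞, 6, 19]
  [6, 0, 19, 17, 5]
  [14, 9, 0, 7, -6]
  [1, 11, 5, 0, 14]
  [∞, ∞, 10, 8, 0]
D(1):
  [0, -2, ∞, 6, 19]
  [6, 0, 19, 12, 5]
  [14, 9, 0, 7, -6]
  [1, -1, 5, 0, 14]
  [∞, ∞, 10, 8, 0]
D(2):
  [0, -2, 17, 6, 3]
  [6, 0, 19, 12, 5]
  [14, 9, 0, 7, -6]
  [1, -1, 5, 0, 4]
  [∞, ∞, 10, 8, 0]
D(3):
  [0, -2, 17, 6, 3]
  [6, 0, 19, 12, 5]
  [14, 9, 0, 7, -6]
  [1, -1, 5, 0, -1]
  [24, 19, 10, 8, 0]
D(4):
  [0, -2, 11, 6, 3]
  [6, 0, 17, 12, 5]
  [8, 6, 0, 7, -6]
  [1, -1, 5, 0, -1]
  [9, 7, 10, 8, 0]
D(5):
  [0, -2, 11, 6, 3]
  [6, 0, 15, 12, 5]
  [3, 1, 0, 2, -6]
  [1, -1, 5, 0, -1]
  [9, 7, 10, 8, 0]
Answer: C*[2][5] = 5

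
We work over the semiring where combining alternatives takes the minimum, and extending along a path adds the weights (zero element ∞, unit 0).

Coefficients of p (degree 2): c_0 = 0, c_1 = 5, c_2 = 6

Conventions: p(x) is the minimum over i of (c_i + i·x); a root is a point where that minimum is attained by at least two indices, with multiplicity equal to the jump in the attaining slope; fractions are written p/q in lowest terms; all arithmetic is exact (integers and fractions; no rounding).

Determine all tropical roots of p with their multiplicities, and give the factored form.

hull edge (i=0, c=0) to (i=2, c=6): slope 3, span 2
Factored form: p(x) = 6 ⊗ (x ⊕ (-3)) ⊗ (x ⊕ (-3))
Answer: roots = -3 (mult 2)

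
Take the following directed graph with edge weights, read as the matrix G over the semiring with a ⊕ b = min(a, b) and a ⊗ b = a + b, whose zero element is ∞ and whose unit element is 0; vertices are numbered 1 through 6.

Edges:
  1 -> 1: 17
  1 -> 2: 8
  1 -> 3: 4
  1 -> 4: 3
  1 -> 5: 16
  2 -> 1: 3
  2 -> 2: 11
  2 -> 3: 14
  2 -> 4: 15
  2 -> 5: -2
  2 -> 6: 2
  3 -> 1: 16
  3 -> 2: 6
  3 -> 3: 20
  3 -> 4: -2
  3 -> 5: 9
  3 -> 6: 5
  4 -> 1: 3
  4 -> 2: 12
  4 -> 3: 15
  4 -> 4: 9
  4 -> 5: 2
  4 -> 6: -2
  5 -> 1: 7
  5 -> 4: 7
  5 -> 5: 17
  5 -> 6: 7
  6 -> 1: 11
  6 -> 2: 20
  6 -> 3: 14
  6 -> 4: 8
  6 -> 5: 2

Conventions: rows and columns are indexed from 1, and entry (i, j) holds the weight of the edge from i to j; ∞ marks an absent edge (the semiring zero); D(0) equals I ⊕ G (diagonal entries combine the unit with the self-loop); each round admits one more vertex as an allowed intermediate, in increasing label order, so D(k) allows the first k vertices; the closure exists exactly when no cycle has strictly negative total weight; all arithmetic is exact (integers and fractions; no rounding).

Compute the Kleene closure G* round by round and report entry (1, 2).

D(0):
  [0, 8, 4, 3, 16, ∞]
  [3, 0, 14, 15, -2, 2]
  [16, 6, 0, -2, 9, 5]
  [3, 12, 15, 0, 2, -2]
  [7, ∞, ∞, 7, 0, 7]
  [11, 20, 14, 8, 2, 0]
D(1):
  [0, 8, 4, 3, 16, ∞]
  [3, 0, 7, 6, -2, 2]
  [16, 6, 0, -2, 9, 5]
  [3, 11, 7, 0, 2, -2]
  [7, 15, 11, 7, 0, 7]
  [11, 19, 14, 8, 2, 0]
D(2):
  [0, 8, 4, 3, 6, 10]
  [3, 0, 7, 6, -2, 2]
  [9, 6, 0, -2, 4, 5]
  [3, 11, 7, 0, 2, -2]
  [7, 15, 11, 7, 0, 7]
  [11, 19, 14, 8, 2, 0]
D(3):
  [0, 8, 4, 2, 6, 9]
  [3, 0, 7, 5, -2, 2]
  [9, 6, 0, -2, 4, 5]
  [3, 11, 7, 0, 2, -2]
  [7, 15, 11, 7, 0, 7]
  [11, 19, 14, 8, 2, 0]
D(4):
  [0, 8, 4, 2, 4, 0]
  [3, 0, 7, 5, -2, 2]
  [1, 6, 0, -2, 0, -4]
  [3, 11, 7, 0, 2, -2]
  [7, 15, 11, 7, 0, 5]
  [11, 19, 14, 8, 2, 0]
D(5):
  [0, 8, 4, 2, 4, 0]
  [3, 0, 7, 5, -2, 2]
  [1, 6, 0, -2, 0, -4]
  [3, 11, 7, 0, 2, -2]
  [7, 15, 11, 7, 0, 5]
  [9, 17, 13, 8, 2, 0]
D(6):
  [0, 8, 4, 2, 2, 0]
  [3, 0, 7, 5, -2, 2]
  [1, 6, 0, -2, -2, -4]
  [3, 11, 7, 0, 0, -2]
  [7, 15, 11, 7, 0, 5]
  [9, 17, 13, 8, 2, 0]
Answer: G*[1][2] = 8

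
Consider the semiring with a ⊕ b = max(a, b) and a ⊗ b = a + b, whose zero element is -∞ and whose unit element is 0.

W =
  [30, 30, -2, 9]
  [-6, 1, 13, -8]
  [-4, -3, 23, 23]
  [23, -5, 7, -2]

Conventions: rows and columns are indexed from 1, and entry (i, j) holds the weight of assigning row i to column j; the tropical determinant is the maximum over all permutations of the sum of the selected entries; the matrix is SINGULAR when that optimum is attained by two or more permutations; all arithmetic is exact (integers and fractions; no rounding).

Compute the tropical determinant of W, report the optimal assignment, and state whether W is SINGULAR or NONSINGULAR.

σ = (1, 2, 3, 4): 30 + 1 + 23 + (-2) = 52
σ = (1, 2, 4, 3): 30 + 1 + 23 + 7 = 61
σ = (1, 3, 2, 4): 30 + 13 + (-3) + (-2) = 38
σ = (1, 3, 4, 2): 30 + 13 + 23 + (-5) = 61
σ = (1, 4, 2, 3): 30 + (-8) + (-3) + 7 = 26
σ = (1, 4, 3, 2): 30 + (-8) + 23 + (-5) = 40
σ = (2, 1, 3, 4): 30 + (-6) + 23 + (-2) = 45
σ = (2, 1, 4, 3): 30 + (-6) + 23 + 7 = 54
σ = (2, 3, 1, 4): 30 + 13 + (-4) + (-2) = 37
σ = (2, 3, 4, 1): 30 + 13 + 23 + 23 = 89
σ = (2, 4, 1, 3): 30 + (-8) + (-4) + 7 = 25
σ = (2, 4, 3, 1): 30 + (-8) + 23 + 23 = 68
σ = (3, 1, 2, 4): (-2) + (-6) + (-3) + (-2) = -13
σ = (3, 1, 4, 2): (-2) + (-6) + 23 + (-5) = 10
σ = (3, 2, 1, 4): (-2) + 1 + (-4) + (-2) = -7
σ = (3, 2, 4, 1): (-2) + 1 + 23 + 23 = 45
σ = (3, 4, 1, 2): (-2) + (-8) + (-4) + (-5) = -19
σ = (3, 4, 2, 1): (-2) + (-8) + (-3) + 23 = 10
σ = (4, 1, 2, 3): 9 + (-6) + (-3) + 7 = 7
σ = (4, 1, 3, 2): 9 + (-6) + 23 + (-5) = 21
σ = (4, 2, 1, 3): 9 + 1 + (-4) + 7 = 13
σ = (4, 2, 3, 1): 9 + 1 + 23 + 23 = 56
σ = (4, 3, 1, 2): 9 + 13 + (-4) + (-5) = 13
σ = (4, 3, 2, 1): 9 + 13 + (-3) + 23 = 42
Optimal value attained by: σ = (2, 3, 4, 1).
Answer: det⊕(W) = 89; verdict: NONSINGULAR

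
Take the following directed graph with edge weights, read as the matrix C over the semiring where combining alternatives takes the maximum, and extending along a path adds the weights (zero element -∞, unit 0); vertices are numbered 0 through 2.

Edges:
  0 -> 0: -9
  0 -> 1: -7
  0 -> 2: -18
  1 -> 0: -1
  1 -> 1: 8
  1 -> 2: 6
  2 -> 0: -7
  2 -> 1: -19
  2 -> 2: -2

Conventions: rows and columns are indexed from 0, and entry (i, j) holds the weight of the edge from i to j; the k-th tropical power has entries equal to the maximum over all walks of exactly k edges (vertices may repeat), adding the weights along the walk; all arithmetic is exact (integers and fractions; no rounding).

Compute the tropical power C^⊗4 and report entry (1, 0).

C^⊗2:
  [-8, 1, -1]
  [7, 16, 14]
  [-9, -11, -4]
C^⊗3:
  [0, 9, 7]
  [15, 24, 22]
  [-11, -3, -5]
C^⊗4:
  [8, 17, 15]
  [23, 32, 30]
  [-4, 5, 3]
Key observation: the optimum is the walk 1->1->1->1->0, with weight 8 + 8 + 8 + (-1) = 23.
Optimal value attained by: walk 1->1->1->1->0.
Answer: (C^⊗4)[1][0] = 23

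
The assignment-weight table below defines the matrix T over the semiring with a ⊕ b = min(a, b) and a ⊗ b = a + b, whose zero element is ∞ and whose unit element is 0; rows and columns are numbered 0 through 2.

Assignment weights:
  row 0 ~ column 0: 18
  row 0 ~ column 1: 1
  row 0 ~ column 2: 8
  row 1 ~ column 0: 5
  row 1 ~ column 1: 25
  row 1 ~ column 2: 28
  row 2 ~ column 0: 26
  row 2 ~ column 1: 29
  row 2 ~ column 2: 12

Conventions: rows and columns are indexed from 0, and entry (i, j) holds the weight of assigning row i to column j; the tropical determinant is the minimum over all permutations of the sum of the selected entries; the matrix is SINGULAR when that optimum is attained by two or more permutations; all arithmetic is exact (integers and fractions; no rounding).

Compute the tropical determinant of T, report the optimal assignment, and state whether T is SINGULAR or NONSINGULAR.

σ = (0, 1, 2): 18 + 25 + 12 = 55
σ = (0, 2, 1): 18 + 28 + 29 = 75
σ = (1, 0, 2): 1 + 5 + 12 = 18
σ = (1, 2, 0): 1 + 28 + 26 = 55
σ = (2, 0, 1): 8 + 5 + 29 = 42
σ = (2, 1, 0): 8 + 25 + 26 = 59
Optimal value attained by: σ = (1, 0, 2).
Answer: det⊕(T) = 18; verdict: NONSINGULAR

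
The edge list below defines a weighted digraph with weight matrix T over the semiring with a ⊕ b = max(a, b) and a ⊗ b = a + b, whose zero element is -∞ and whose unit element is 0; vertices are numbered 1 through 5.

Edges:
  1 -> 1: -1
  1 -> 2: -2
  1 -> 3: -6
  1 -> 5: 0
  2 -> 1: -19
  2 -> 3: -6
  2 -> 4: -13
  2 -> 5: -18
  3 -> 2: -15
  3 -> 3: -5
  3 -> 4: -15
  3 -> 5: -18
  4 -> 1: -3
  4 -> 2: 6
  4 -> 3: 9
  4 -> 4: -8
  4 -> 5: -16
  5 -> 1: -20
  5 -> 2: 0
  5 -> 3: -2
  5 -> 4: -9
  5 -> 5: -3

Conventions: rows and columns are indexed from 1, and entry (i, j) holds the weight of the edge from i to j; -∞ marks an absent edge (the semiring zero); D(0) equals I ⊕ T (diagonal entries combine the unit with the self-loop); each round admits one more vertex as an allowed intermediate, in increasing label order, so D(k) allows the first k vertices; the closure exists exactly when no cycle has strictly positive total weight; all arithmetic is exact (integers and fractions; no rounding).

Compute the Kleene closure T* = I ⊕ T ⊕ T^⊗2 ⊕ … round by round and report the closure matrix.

D(0):
  [0, -2, -6, -∞, 0]
  [-19, 0, -6, -13, -18]
  [-∞, -15, 0, -15, -18]
  [-3, 6, 9, 0, -16]
  [-20, 0, -2, -9, 0]
D(1):
  [0, -2, -6, -∞, 0]
  [-19, 0, -6, -13, -18]
  [-∞, -15, 0, -15, -18]
  [-3, 6, 9, 0, -3]
  [-20, 0, -2, -9, 0]
D(2):
  [0, -2, -6, -15, 0]
  [-19, 0, -6, -13, -18]
  [-34, -15, 0, -15, -18]
  [-3, 6, 9, 0, -3]
  [-19, 0, -2, -9, 0]
D(3):
  [0, -2, -6, -15, 0]
  [-19, 0, -6, -13, -18]
  [-34, -15, 0, -15, -18]
  [-3, 6, 9, 0, -3]
  [-19, 0, -2, -9, 0]
D(4):
  [0, -2, -6, -15, 0]
  [-16, 0, -4, -13, -16]
  [-18, -9, 0, -15, -18]
  [-3, 6, 9, 0, -3]
  [-12, 0, 0, -9, 0]
D(5):
  [0, 0, 0, -9, 0]
  [-16, 0, -4, -13, -16]
  [-18, -9, 0, -15, -18]
  [-3, 6, 9, 0, -3]
  [-12, 0, 0, -9, 0]
Answer: T* = [[0, 0, 0, -9, 0], [-16, 0, -4, -13, -16], [-18, -9, 0, -15, -18], [-3, 6, 9, 0, -3], [-12, 0, 0, -9, 0]]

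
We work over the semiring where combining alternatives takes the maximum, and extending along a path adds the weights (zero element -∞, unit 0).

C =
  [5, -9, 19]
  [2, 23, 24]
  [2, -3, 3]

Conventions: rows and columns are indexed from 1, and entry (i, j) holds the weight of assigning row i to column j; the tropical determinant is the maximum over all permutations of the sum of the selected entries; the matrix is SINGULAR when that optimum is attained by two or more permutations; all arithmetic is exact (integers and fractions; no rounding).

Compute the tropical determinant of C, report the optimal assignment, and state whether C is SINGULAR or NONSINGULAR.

σ = (1, 2, 3): 5 + 23 + 3 = 31
σ = (1, 3, 2): 5 + 24 + (-3) = 26
σ = (2, 1, 3): (-9) + 2 + 3 = -4
σ = (2, 3, 1): (-9) + 24 + 2 = 17
σ = (3, 1, 2): 19 + 2 + (-3) = 18
σ = (3, 2, 1): 19 + 23 + 2 = 44
Optimal value attained by: σ = (3, 2, 1).
Answer: det⊕(C) = 44; verdict: NONSINGULAR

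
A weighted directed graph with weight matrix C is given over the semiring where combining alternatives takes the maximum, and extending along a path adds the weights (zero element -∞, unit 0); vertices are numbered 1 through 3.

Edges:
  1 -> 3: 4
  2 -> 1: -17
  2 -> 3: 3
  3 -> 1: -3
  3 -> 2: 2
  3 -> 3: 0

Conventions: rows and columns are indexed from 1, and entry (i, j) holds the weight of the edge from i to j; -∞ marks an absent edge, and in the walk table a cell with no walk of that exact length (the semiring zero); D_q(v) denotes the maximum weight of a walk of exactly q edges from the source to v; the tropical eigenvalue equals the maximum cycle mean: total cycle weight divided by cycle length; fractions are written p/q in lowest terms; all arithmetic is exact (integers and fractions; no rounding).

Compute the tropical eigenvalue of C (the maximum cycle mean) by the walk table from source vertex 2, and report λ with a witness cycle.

q=0: [-∞, 0, -∞]
q=1: [-17, -∞, 3]
q=2: [0, 5, 3]
q=3: [0, 5, 8]
Optimal cycle mean attained by: cycle 2->3->2, total 3 + 2, length 2.
Answer: λ = 5/2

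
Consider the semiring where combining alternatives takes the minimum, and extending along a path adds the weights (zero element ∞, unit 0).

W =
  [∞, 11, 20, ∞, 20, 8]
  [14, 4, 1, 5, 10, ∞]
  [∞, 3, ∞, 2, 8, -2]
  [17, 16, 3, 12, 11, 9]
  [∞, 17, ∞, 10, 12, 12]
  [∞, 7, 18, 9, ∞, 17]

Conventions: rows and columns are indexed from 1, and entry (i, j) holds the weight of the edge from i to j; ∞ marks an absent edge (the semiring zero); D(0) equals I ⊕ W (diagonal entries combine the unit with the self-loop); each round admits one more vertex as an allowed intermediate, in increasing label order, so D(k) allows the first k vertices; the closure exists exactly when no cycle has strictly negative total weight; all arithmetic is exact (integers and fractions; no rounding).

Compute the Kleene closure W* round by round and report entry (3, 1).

D(0):
  [0, 11, 20, ∞, 20, 8]
  [14, 0, 1, 5, 10, ∞]
  [∞, 3, 0, 2, 8, -2]
  [17, 16, 3, 0, 11, 9]
  [∞, 17, ∞, 10, 0, 12]
  [∞, 7, 18, 9, ∞, 0]
D(1):
  [0, 11, 20, ∞, 20, 8]
  [14, 0, 1, 5, 10, 22]
  [∞, 3, 0, 2, 8, -2]
  [17, 16, 3, 0, 11, 9]
  [∞, 17, ∞, 10, 0, 12]
  [∞, 7, 18, 9, ∞, 0]
D(2):
  [0, 11, 12, 16, 20, 8]
  [14, 0, 1, 5, 10, 22]
  [17, 3, 0, 2, 8, -2]
  [17, 16, 3, 0, 11, 9]
  [31, 17, 18, 10, 0, 12]
  [21, 7, 8, 9, 17, 0]
D(3):
  [0, 11, 12, 14, 20, 8]
  [14, 0, 1, 3, 9, -1]
  [17, 3, 0, 2, 8, -2]
  [17, 6, 3, 0, 11, 1]
  [31, 17, 18, 10, 0, 12]
  [21, 7, 8, 9, 16, 0]
D(4):
  [0, 11, 12, 14, 20, 8]
  [14, 0, 1, 3, 9, -1]
  [17, 3, 0, 2, 8, -2]
  [17, 6, 3, 0, 11, 1]
  [27, 16, 13, 10, 0, 11]
  [21, 7, 8, 9, 16, 0]
D(5):
  [0, 11, 12, 14, 20, 8]
  [14, 0, 1, 3, 9, -1]
  [17, 3, 0, 2, 8, -2]
  [17, 6, 3, 0, 11, 1]
  [27, 16, 13, 10, 0, 11]
  [21, 7, 8, 9, 16, 0]
D(6):
  [0, 11, 12, 14, 20, 8]
  [14, 0, 1, 3, 9, -1]
  [17, 3, 0, 2, 8, -2]
  [17, 6, 3, 0, 11, 1]
  [27, 16, 13, 10, 0, 11]
  [21, 7, 8, 9, 16, 0]
Answer: W*[3][1] = 17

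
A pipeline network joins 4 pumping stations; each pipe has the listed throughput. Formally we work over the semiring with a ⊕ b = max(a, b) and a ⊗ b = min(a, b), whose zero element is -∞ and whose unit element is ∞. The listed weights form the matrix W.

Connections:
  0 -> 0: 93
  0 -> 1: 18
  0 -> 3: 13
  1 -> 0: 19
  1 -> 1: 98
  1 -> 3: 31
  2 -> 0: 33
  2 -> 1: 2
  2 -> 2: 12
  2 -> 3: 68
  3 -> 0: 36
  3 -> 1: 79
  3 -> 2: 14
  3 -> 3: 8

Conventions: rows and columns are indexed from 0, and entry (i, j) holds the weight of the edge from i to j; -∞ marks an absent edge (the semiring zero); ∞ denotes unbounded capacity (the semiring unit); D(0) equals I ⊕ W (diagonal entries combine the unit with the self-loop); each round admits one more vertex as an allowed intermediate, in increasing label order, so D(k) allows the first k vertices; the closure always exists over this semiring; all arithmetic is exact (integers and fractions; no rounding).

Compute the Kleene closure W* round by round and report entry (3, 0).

D(0):
  [∞, 18, -∞, 13]
  [19, ∞, -∞, 31]
  [33, 2, ∞, 68]
  [36, 79, 14, ∞]
D(1):
  [∞, 18, -∞, 13]
  [19, ∞, -∞, 31]
  [33, 18, ∞, 68]
  [36, 79, 14, ∞]
D(2):
  [∞, 18, -∞, 18]
  [19, ∞, -∞, 31]
  [33, 18, ∞, 68]
  [36, 79, 14, ∞]
D(3):
  [∞, 18, -∞, 18]
  [19, ∞, -∞, 31]
  [33, 18, ∞, 68]
  [36, 79, 14, ∞]
D(4):
  [∞, 18, 14, 18]
  [31, ∞, 14, 31]
  [36, 68, ∞, 68]
  [36, 79, 14, ∞]
Answer: W*[3][0] = 36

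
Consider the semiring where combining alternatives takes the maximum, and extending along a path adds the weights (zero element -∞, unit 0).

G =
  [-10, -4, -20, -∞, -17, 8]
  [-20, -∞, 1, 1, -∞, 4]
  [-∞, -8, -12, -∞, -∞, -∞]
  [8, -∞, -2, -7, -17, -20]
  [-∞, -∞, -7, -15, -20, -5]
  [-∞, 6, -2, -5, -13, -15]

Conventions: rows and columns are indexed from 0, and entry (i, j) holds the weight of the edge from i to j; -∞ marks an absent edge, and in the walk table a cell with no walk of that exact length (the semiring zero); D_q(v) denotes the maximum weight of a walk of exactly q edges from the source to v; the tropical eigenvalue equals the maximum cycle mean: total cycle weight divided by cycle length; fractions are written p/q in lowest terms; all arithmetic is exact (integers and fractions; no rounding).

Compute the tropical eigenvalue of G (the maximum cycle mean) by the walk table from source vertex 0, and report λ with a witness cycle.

q=0: [0, -∞, -∞, -∞, -∞, -∞]
q=1: [-10, -4, -20, -∞, -17, 8]
q=2: [-20, 14, 6, 3, -5, 0]
q=3: [11, 6, 15, 15, -13, 18]
q=4: [23, 24, 16, 13, 5, 19]
q=5: [21, 25, 25, 25, 6, 31]
q=6: [33, 37, 29, 26, 18, 29]
Optimal cycle mean attained by: cycle 0->5->1->3->0, total 8 + 6 + 1 + 8, length 4.
Answer: λ = 23/4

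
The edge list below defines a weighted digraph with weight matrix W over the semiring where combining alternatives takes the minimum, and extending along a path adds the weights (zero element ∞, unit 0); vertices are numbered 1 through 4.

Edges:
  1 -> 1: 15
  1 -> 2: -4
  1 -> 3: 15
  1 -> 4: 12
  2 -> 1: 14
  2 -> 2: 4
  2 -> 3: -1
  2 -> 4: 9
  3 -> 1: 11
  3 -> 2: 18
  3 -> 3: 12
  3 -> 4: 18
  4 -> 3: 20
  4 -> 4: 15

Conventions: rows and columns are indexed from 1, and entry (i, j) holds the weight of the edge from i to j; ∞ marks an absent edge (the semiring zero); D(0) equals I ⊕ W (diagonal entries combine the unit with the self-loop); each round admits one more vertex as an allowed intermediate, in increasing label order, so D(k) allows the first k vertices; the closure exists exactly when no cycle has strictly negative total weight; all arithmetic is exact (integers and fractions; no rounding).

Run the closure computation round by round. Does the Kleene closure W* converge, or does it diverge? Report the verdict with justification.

D(0):
  [0, -4, 15, 12]
  [14, 0, -1, 9]
  [11, 18, 0, 18]
  [∞, ∞, 20, 0]
D(1):
  [0, -4, 15, 12]
  [14, 0, -1, 9]
  [11, 7, 0, 18]
  [∞, ∞, 20, 0]
D(2):
  [0, -4, -5, 5]
  [14, 0, -1, 9]
  [11, 7, 0, 16]
  [∞, ∞, 20, 0]
D(3):
  [0, -4, -5, 5]
  [10, 0, -1, 9]
  [11, 7, 0, 16]
  [31, 27, 20, 0]
D(4):
  [0, -4, -5, 5]
  [10, 0, -1, 9]
  [11, 7, 0, 16]
  [31, 27, 20, 0]
Key observation: every diagonal entry stays at the unit through all rounds, so no improving cycle exists.
Answer: CONVERGES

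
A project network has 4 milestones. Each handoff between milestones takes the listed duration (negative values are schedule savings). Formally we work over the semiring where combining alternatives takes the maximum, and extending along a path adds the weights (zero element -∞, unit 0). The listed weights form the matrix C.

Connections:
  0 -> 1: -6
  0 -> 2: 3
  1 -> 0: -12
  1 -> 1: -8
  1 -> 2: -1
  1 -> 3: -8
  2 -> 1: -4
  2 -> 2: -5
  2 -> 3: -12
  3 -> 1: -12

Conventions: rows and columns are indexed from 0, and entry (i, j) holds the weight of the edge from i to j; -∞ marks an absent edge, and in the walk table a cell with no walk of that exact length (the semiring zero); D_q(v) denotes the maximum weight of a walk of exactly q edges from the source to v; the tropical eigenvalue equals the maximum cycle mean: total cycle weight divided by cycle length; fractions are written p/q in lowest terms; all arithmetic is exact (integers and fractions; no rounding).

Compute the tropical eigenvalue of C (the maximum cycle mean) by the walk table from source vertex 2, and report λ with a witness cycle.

q=0: [-∞, -∞, 0, -∞]
q=1: [-∞, -4, -5, -12]
q=2: [-16, -9, -5, -12]
q=3: [-21, -9, -10, -17]
q=4: [-21, -14, -10, -17]
Optimal cycle mean attained by: cycle 1->2->1, total (-1) + (-4), length 2.
Answer: λ = -5/2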